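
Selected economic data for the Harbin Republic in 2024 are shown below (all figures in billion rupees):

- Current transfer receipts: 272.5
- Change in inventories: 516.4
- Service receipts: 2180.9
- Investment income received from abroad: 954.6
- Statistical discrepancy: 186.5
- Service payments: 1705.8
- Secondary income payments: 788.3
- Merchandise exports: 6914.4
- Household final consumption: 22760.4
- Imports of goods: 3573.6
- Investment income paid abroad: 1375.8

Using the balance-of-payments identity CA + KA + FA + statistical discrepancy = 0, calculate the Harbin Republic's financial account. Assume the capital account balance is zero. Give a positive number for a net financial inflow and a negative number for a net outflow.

Goods balance = 6914.4 - 3573.6 = 3340.8
Services balance = 2180.9 - 1705.8 = 475.1
Trade balance (goods + services) = 3340.8 + 475.1 = 3815.9
Net primary income = 954.6 - 1375.8 = -421.2
Net secondary income = 272.5 - 788.3 = -515.8
Current account = 3815.9 + (-421.2) + (-515.8) = 2878.9
Financial account = -(2878.9 + 186.5) = -3065.4

-3065.4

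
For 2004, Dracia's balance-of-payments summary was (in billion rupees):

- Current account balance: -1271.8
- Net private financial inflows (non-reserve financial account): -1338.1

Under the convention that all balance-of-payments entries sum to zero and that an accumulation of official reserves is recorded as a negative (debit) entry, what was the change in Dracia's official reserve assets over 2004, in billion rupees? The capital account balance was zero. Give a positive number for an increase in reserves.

Official reserve transactions balance = -((-1271.8) + (-1338.1)) = 2609.9
An accumulation of reserves is recorded as a debit (negative entry), so the change in the stock of reserves is the negative of that balance.
Change in official reserves = -(2609.9) = -2609.9

-2609.9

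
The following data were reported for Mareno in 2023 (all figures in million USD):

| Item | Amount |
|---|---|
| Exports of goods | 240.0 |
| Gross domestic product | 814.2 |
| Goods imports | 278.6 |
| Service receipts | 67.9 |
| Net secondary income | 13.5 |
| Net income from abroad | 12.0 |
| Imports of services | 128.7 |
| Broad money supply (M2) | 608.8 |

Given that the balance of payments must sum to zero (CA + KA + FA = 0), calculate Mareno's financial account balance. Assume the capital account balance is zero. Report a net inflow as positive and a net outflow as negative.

73.9

Goods balance = 240.0 - 278.6 = -38.6
Services balance = 67.9 - 128.7 = -60.8
Trade balance (goods + services) = -38.6 + (-60.8) = -99.4
Net primary income = 12.0
Net secondary income = 13.5
Current account = -99.4 + 12.0 + 13.5 = -73.9
Financial account = -(-73.9) = 73.9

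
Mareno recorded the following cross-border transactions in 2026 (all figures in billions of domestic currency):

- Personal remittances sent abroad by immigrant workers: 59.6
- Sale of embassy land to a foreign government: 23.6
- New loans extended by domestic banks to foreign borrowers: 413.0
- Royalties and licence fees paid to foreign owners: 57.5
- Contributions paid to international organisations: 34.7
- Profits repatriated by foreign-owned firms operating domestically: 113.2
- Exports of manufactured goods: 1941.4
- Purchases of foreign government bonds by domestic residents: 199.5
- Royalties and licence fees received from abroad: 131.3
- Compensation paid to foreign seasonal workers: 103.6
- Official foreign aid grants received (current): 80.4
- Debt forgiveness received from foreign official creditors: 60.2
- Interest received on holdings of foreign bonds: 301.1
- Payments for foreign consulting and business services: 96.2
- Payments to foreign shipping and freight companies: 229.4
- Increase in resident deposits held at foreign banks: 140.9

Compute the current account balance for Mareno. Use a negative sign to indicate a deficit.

Goods: 1941.4
Services: -96.2 - 57.5 + 131.3 - 229.4 = -251.8
Primary income: -113.2 - 103.6 + 301.1 = 84.3
Secondary income: -59.6 - 34.7 + 80.4 = -13.9
Current account = 1941.4 + (-251.8) + 84.3 + (-13.9) = 1760.0
(Excluded from the current account — capital account: sale of embassy land to a foreign government 23.6, debt forgiveness received from foreign official creditors 60.2; financial account: new loans extended by domestic banks to foreign borrowers 413.0, purchases of foreign government bonds by domestic residents 199.5, increase in resident deposits held at foreign banks 140.9.)

1760.0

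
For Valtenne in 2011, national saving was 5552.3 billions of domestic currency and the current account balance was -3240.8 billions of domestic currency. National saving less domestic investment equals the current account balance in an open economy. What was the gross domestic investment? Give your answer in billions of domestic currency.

8793.1

I = S - CA = 5552.3 - (-3240.8) = 8793.1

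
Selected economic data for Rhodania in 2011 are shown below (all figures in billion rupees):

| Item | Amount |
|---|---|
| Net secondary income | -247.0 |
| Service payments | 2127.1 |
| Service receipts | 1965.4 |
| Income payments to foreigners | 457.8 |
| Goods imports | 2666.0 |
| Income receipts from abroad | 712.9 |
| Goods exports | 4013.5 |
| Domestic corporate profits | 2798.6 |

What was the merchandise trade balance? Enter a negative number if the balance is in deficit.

1347.5

Goods balance = 4013.5 - 2666.0 = 1347.5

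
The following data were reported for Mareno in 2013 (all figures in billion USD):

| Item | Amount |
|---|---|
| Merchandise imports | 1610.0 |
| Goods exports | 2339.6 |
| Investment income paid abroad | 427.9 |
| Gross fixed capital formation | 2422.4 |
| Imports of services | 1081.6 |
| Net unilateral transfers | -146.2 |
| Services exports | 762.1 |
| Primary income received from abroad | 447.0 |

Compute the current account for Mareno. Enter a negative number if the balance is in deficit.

283.0

Goods balance = 2339.6 - 1610.0 = 729.6
Services balance = 762.1 - 1081.6 = -319.5
Trade balance (goods + services) = 729.6 + (-319.5) = 410.1
Net primary income = 447.0 - 427.9 = 19.1
Net secondary income = -146.2
Current account = 410.1 + 19.1 + (-146.2) = 283.0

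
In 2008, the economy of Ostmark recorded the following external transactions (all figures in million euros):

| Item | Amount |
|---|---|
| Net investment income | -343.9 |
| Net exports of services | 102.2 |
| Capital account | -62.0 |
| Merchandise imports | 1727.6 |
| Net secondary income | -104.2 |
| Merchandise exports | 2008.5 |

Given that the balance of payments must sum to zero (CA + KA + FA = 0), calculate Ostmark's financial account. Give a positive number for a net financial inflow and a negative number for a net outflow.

127.0

Goods balance = 2008.5 - 1727.6 = 280.9
Services balance = 102.2
Trade balance (goods + services) = 280.9 + 102.2 = 383.1
Net primary income = -343.9
Net secondary income = -104.2
Current account = 383.1 + (-343.9) + (-104.2) = -65.0
Financial account = -(-65.0 + (-62.0)) = 127.0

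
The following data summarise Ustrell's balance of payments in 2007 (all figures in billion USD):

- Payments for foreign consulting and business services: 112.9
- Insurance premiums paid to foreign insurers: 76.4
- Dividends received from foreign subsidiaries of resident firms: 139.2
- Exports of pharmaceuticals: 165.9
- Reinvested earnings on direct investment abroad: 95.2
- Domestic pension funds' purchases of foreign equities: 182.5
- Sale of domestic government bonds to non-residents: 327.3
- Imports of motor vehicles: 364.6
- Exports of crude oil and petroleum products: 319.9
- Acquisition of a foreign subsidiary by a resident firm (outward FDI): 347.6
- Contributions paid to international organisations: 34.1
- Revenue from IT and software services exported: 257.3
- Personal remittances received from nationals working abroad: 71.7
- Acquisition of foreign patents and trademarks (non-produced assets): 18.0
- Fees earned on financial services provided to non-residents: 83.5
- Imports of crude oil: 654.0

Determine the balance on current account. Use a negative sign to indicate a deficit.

-109.3

Goods: -654.0 + 319.9 - 364.6 + 165.9 = -532.8
Services: -76.4 + 83.5 - 112.9 + 257.3 = 151.5
Primary income: 95.2 + 139.2 = 234.4
Secondary income: 71.7 - 34.1 = 37.6
Current account = (-532.8) + 151.5 + 234.4 + 37.6 = -109.3
(Excluded from the current account — financial account: domestic pension funds' purchases of foreign equities 182.5, sale of domestic government bonds to non-residents 327.3, acquisition of a foreign subsidiary by a resident firm (outward FDI) 347.6; capital account: acquisition of foreign patents and trademarks (non-produced assets) 18.0.)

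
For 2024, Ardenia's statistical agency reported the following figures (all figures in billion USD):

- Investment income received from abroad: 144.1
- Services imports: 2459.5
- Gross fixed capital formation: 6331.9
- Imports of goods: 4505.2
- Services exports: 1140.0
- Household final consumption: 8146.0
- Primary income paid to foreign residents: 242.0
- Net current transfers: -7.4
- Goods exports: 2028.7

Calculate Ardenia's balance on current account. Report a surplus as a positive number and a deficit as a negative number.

Goods balance = 2028.7 - 4505.2 = -2476.5
Services balance = 1140.0 - 2459.5 = -1319.5
Trade balance (goods + services) = -2476.5 + (-1319.5) = -3796.0
Net primary income = 144.1 - 242.0 = -97.9
Net secondary income = -7.4
Current account = -3796.0 + (-97.9) + (-7.4) = -3901.3

-3901.3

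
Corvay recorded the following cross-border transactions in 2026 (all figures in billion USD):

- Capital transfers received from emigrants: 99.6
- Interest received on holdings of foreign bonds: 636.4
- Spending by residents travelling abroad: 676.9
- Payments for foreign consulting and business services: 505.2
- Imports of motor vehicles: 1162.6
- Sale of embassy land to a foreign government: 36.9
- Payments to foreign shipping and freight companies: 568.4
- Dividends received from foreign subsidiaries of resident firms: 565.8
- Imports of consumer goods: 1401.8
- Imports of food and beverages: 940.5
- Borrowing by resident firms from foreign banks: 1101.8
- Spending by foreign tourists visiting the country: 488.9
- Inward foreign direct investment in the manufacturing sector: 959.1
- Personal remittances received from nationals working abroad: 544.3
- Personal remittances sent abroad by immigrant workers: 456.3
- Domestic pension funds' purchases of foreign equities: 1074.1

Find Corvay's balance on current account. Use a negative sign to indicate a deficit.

-3476.3

Goods: -1401.8 - 1162.6 - 940.5 = -3504.9
Services: 488.9 - 676.9 - 505.2 - 568.4 = -1261.6
Primary income: 636.4 + 565.8 = 1202.2
Secondary income: -456.3 + 544.3 = 88.0
Current account = (-3504.9) + (-1261.6) + 1202.2 + 88.0 = -3476.3
(Excluded from the current account — capital account: capital transfers received from emigrants 99.6, sale of embassy land to a foreign government 36.9; financial account: borrowing by resident firms from foreign banks 1101.8, inward foreign direct investment in the manufacturing sector 959.1, domestic pension funds' purchases of foreign equities 1074.1.)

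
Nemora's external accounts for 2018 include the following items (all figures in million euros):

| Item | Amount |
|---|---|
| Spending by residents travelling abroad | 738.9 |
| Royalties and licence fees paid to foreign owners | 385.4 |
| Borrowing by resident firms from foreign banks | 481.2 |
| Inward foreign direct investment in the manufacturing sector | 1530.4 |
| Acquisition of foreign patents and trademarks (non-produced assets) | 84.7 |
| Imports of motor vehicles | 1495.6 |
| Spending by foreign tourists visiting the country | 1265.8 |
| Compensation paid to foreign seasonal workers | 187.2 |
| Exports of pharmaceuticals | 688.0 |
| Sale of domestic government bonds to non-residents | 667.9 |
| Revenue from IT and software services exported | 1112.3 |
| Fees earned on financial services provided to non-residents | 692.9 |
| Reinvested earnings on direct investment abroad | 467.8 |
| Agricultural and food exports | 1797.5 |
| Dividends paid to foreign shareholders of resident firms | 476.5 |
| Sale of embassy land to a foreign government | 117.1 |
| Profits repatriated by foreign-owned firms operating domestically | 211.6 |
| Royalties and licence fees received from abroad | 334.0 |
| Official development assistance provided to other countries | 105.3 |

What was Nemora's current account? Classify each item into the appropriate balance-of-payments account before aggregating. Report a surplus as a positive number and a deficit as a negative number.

2757.8

Goods: -1495.6 + 1797.5 + 688.0 = 989.9
Services: -738.9 + 334.0 - 385.4 + 1265.8 + 692.9 + 1112.3 = 2280.7
Primary income: -187.2 - 211.6 + 467.8 - 476.5 = -407.5
Secondary income: -105.3
Current account = 989.9 + 2280.7 + (-407.5) + (-105.3) = 2757.8
(Excluded from the current account — financial account: borrowing by resident firms from foreign banks 481.2, inward foreign direct investment in the manufacturing sector 1530.4, sale of domestic government bonds to non-residents 667.9; capital account: acquisition of foreign patents and trademarks (non-produced assets) 84.7, sale of embassy land to a foreign government 117.1.)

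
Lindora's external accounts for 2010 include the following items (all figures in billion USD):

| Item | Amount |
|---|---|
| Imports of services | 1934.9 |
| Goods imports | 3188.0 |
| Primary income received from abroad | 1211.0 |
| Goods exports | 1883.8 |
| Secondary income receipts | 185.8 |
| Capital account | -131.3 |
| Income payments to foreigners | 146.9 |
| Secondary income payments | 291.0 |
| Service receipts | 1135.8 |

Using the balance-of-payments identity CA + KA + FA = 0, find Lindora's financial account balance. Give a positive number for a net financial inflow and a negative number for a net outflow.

1275.7

Goods balance = 1883.8 - 3188.0 = -1304.2
Services balance = 1135.8 - 1934.9 = -799.1
Trade balance (goods + services) = -1304.2 + (-799.1) = -2103.3
Net primary income = 1211.0 - 146.9 = 1064.1
Net secondary income = 185.8 - 291.0 = -105.2
Current account = -2103.3 + 1064.1 + (-105.2) = -1144.4
Financial account = -(-1144.4 + (-131.3)) = 1275.7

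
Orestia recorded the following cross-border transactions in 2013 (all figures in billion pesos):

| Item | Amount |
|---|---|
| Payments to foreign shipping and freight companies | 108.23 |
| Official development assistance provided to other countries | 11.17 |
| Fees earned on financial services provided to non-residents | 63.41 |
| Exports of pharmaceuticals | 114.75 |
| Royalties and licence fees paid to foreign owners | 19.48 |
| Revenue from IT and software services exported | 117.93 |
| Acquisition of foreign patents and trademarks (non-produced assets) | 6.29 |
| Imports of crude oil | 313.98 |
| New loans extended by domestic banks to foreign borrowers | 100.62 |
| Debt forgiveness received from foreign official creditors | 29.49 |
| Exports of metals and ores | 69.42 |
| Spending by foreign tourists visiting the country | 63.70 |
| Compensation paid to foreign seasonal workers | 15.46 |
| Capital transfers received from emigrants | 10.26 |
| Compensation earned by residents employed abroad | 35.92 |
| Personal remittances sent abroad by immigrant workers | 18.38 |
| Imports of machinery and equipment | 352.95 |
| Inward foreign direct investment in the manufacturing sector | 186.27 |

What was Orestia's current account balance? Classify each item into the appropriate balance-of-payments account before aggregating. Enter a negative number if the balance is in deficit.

-374.52

Goods: -352.95 - 313.98 + 114.75 + 69.42 = -482.76
Services: -108.23 + 63.70 - 19.48 + 117.93 + 63.41 = 117.33
Primary income: -15.46 + 35.92 = 20.46
Secondary income: -11.17 - 18.38 = -29.55
Current account = (-482.76) + 117.33 + 20.46 + (-29.55) = -374.52
(Excluded from the current account — capital account: acquisition of foreign patents and trademarks (non-produced assets) 6.29, debt forgiveness received from foreign official creditors 29.49, capital transfers received from emigrants 10.26; financial account: new loans extended by domestic banks to foreign borrowers 100.62, inward foreign direct investment in the manufacturing sector 186.27.)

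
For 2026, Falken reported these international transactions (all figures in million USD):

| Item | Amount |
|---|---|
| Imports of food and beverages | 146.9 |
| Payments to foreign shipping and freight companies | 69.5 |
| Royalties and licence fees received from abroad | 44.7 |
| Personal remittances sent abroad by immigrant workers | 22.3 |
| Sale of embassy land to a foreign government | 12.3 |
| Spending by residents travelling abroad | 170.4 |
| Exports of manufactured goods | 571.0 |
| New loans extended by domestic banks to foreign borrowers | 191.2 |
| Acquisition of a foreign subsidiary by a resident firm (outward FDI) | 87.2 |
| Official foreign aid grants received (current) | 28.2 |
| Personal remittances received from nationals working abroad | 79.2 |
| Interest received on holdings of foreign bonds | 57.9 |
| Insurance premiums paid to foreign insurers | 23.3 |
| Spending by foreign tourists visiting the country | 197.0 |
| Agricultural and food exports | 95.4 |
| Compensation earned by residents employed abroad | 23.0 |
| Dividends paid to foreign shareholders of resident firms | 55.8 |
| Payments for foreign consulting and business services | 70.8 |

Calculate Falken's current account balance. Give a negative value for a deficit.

Goods: 571.0 + 95.4 - 146.9 = 519.5
Services: -70.8 - 23.3 - 69.5 + 44.7 - 170.4 + 197.0 = -92.3
Primary income: 23.0 + 57.9 - 55.8 = 25.1
Secondary income: -22.3 + 28.2 + 79.2 = 85.1
Current account = 519.5 + (-92.3) + 25.1 + 85.1 = 537.4
(Excluded from the current account — capital account: sale of embassy land to a foreign government 12.3; financial account: new loans extended by domestic banks to foreign borrowers 191.2, acquisition of a foreign subsidiary by a resident firm (outward FDI) 87.2.)

537.4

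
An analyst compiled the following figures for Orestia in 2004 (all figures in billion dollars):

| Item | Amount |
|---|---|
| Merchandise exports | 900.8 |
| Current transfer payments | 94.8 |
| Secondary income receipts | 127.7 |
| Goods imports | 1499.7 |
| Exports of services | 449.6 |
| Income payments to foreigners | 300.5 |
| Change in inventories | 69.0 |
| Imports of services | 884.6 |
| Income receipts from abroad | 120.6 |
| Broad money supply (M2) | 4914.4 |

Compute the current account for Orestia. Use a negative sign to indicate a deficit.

-1180.9

Goods balance = 900.8 - 1499.7 = -598.9
Services balance = 449.6 - 884.6 = -435.0
Trade balance (goods + services) = -598.9 + (-435.0) = -1033.9
Net primary income = 120.6 - 300.5 = -179.9
Net secondary income = 127.7 - 94.8 = 32.9
Current account = -1033.9 + (-179.9) + 32.9 = -1180.9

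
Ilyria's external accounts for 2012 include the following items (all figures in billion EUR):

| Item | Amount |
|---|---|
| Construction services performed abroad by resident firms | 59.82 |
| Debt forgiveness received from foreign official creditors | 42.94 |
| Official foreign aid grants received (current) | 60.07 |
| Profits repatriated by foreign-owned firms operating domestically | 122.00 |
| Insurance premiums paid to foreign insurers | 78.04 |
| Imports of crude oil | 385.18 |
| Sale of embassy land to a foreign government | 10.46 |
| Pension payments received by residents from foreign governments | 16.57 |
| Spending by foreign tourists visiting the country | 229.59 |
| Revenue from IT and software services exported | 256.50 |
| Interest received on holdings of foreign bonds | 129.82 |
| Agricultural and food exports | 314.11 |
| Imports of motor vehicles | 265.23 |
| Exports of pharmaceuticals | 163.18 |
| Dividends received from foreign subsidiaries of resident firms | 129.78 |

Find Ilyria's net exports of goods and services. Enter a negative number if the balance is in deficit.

294.75

Goods: 314.11 - 385.18 - 265.23 + 163.18 = -173.12
Services: -78.04 + 229.59 + 256.50 + 59.82 = 467.87
Trade balance = -173.12 + 467.87 = 294.75
(Excluded from the trade balance — capital account: debt forgiveness received from foreign official creditors 42.94, sale of embassy land to a foreign government 10.46; secondary income: official foreign aid grants received (current) 60.07, pension payments received by residents from foreign governments 16.57; primary income: profits repatriated by foreign-owned firms operating domestically 122.00, interest received on holdings of foreign bonds 129.82, dividends received from foreign subsidiaries of resident firms 129.78.)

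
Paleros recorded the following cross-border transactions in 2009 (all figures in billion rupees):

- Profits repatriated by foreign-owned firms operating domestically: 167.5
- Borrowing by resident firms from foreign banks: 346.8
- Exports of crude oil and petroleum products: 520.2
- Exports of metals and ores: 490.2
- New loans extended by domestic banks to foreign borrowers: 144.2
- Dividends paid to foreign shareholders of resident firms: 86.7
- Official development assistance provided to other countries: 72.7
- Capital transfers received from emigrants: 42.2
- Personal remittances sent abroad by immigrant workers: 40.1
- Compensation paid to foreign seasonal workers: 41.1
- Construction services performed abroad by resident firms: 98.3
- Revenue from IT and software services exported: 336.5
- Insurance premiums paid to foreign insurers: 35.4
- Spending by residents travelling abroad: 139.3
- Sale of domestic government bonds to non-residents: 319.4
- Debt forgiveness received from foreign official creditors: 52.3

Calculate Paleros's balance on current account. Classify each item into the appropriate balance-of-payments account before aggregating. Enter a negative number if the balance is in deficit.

Goods: 490.2 + 520.2 = 1010.4
Services: -139.3 - 35.4 + 98.3 + 336.5 = 260.1
Primary income: -41.1 - 167.5 - 86.7 = -295.3
Secondary income: -40.1 - 72.7 = -112.8
Current account = 1010.4 + 260.1 + (-295.3) + (-112.8) = 862.4
(Excluded from the current account — financial account: borrowing by resident firms from foreign banks 346.8, new loans extended by domestic banks to foreign borrowers 144.2, sale of domestic government bonds to non-residents 319.4; capital account: capital transfers received from emigrants 42.2, debt forgiveness received from foreign official creditors 52.3.)

862.4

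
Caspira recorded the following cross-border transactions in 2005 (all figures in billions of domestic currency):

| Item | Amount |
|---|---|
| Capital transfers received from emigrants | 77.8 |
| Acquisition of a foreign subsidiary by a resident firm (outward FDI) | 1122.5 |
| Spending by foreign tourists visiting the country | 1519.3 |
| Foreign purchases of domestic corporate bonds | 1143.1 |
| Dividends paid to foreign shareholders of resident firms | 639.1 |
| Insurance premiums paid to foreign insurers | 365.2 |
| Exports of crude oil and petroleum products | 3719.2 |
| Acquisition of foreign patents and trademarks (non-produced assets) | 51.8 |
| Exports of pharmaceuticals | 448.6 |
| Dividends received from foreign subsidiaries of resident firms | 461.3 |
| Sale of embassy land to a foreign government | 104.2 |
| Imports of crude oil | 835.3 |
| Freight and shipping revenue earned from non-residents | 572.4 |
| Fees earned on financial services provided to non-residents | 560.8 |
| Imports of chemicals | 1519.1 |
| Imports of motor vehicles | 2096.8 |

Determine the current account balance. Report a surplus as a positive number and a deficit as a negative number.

1826.1

Goods: 3719.2 - 835.3 - 2096.8 + 448.6 - 1519.1 = -283.4
Services: 560.8 + 1519.3 + 572.4 - 365.2 = 2287.3
Primary income: 461.3 - 639.1 = -177.8
Current account = (-283.4) + 2287.3 + (-177.8) = 1826.1
(Excluded from the current account — capital account: capital transfers received from emigrants 77.8, acquisition of foreign patents and trademarks (non-produced assets) 51.8, sale of embassy land to a foreign government 104.2; financial account: acquisition of a foreign subsidiary by a resident firm (outward FDI) 1122.5, foreign purchases of domestic corporate bonds 1143.1.)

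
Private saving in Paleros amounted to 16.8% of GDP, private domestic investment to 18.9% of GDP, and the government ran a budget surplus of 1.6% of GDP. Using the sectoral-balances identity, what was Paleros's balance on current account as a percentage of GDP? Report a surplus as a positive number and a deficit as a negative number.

-0.5

By the sectoral-balances identity, CA = (S_private - I) + (T - G).
Private balance = 16.8 - 18.9 = -2.1
Government balance (T - G) = 1.6
CA = -2.1 + 1.6 = -0.5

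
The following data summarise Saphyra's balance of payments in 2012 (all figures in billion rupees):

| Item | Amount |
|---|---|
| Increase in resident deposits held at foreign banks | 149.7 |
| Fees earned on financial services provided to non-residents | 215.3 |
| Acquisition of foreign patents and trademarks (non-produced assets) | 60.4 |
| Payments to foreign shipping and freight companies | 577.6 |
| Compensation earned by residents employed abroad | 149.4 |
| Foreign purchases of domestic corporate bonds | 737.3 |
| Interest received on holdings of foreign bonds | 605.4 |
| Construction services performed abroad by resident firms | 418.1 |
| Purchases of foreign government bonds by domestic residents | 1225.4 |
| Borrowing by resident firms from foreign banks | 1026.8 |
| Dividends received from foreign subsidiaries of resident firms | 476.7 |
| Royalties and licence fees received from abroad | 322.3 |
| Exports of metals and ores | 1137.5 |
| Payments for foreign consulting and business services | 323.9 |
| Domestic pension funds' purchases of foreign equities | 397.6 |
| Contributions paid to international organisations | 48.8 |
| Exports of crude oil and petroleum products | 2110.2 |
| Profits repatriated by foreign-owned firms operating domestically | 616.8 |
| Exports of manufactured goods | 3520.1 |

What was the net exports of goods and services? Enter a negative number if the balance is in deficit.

Goods: 3520.1 + 2110.2 + 1137.5 = 6767.8
Services: -577.6 + 215.3 + 418.1 + 322.3 - 323.9 = 54.2
Trade balance = 6767.8 + 54.2 = 6822.0
(Excluded from the trade balance — financial account: increase in resident deposits held at foreign banks 149.7, foreign purchases of domestic corporate bonds 737.3, purchases of foreign government bonds by domestic residents 1225.4, borrowing by resident firms from foreign banks 1026.8, domestic pension funds' purchases of foreign equities 397.6; capital account: acquisition of foreign patents and trademarks (non-produced assets) 60.4; primary income: compensation earned by residents employed abroad 149.4, interest received on holdings of foreign bonds 605.4, dividends received from foreign subsidiaries of resident firms 476.7, profits repatriated by foreign-owned firms operating domestically 616.8; secondary income: contributions paid to international organisations 48.8.)

6822.0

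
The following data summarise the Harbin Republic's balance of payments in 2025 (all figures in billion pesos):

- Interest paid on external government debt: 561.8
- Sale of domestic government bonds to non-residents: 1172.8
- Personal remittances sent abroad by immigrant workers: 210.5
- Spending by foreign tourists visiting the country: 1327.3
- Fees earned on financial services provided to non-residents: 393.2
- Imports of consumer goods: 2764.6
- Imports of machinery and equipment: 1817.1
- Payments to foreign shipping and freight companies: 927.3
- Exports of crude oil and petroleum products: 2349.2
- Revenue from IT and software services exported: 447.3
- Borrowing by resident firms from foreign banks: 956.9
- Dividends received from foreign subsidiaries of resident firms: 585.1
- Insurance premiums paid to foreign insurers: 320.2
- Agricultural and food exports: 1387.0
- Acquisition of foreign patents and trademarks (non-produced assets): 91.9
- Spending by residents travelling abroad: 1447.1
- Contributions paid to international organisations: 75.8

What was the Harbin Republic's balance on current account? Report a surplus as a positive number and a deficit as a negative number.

-1635.3

Goods: 1387.0 + 2349.2 - 1817.1 - 2764.6 = -845.5
Services: -1447.1 - 320.2 - 927.3 + 393.2 + 447.3 + 1327.3 = -526.8
Primary income: 585.1 - 561.8 = 23.3
Secondary income: -75.8 - 210.5 = -286.3
Current account = (-845.5) + (-526.8) + 23.3 + (-286.3) = -1635.3
(Excluded from the current account — financial account: sale of domestic government bonds to non-residents 1172.8, borrowing by resident firms from foreign banks 956.9; capital account: acquisition of foreign patents and trademarks (non-produced assets) 91.9.)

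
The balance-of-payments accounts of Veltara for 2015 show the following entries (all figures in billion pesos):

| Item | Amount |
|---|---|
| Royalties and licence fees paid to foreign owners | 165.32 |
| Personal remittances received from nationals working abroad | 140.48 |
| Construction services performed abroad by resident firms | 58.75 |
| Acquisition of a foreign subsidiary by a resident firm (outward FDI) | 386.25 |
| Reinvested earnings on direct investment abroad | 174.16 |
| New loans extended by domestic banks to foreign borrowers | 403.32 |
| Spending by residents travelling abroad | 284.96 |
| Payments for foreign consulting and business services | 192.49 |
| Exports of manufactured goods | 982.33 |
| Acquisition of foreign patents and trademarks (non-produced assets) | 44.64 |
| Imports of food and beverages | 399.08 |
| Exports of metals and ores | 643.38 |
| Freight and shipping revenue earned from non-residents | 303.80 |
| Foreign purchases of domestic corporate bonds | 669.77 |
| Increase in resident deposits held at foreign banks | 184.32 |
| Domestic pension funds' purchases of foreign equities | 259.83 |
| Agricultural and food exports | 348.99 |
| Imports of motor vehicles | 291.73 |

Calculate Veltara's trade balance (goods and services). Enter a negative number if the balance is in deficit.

1003.67

Goods: -291.73 + 982.33 + 348.99 + 643.38 - 399.08 = 1283.89
Services: -165.32 + 58.75 - 284.96 - 192.49 + 303.80 = -280.22
Trade balance = 1283.89 + (-280.22) = 1003.67
(Excluded from the trade balance — secondary income: personal remittances received from nationals working abroad 140.48; financial account: acquisition of a foreign subsidiary by a resident firm (outward FDI) 386.25, new loans extended by domestic banks to foreign borrowers 403.32, foreign purchases of domestic corporate bonds 669.77, increase in resident deposits held at foreign banks 184.32, domestic pension funds' purchases of foreign equities 259.83; primary income: reinvested earnings on direct investment abroad 174.16; capital account: acquisition of foreign patents and trademarks (non-produced assets) 44.64.)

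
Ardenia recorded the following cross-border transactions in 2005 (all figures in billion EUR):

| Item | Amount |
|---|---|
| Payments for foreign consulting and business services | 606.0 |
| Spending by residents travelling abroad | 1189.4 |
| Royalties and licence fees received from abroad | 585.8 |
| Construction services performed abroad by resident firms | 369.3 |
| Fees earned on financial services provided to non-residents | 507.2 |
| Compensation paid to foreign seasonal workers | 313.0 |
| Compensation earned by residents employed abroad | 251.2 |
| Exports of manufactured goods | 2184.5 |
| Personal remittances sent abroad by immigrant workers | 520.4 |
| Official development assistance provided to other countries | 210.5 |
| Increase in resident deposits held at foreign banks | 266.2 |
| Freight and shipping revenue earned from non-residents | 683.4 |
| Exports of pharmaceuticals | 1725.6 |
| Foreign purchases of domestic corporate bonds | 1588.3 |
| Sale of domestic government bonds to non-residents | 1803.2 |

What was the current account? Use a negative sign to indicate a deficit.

Goods: 1725.6 + 2184.5 = 3910.1
Services: -606.0 - 1189.4 + 683.4 + 507.2 + 369.3 + 585.8 = 350.3
Primary income: 251.2 - 313.0 = -61.8
Secondary income: -520.4 - 210.5 = -730.9
Current account = 3910.1 + 350.3 + (-61.8) + (-730.9) = 3467.7
(Excluded from the current account — financial account: increase in resident deposits held at foreign banks 266.2, foreign purchases of domestic corporate bonds 1588.3, sale of domestic government bonds to non-residents 1803.2.)

3467.7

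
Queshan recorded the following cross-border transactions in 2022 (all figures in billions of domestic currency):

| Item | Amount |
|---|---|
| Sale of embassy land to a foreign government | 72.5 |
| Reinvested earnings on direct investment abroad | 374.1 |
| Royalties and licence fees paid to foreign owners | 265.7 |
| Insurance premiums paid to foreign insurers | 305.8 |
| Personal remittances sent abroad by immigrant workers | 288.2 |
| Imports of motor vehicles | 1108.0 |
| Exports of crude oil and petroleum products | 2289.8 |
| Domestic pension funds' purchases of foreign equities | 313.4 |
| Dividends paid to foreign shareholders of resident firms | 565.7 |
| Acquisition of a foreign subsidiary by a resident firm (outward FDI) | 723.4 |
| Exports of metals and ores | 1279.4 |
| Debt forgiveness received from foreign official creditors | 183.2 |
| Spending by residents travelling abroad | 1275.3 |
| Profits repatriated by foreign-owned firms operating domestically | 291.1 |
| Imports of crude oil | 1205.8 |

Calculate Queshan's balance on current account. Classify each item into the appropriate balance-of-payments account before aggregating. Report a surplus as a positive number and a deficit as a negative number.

Goods: -1108.0 - 1205.8 + 2289.8 + 1279.4 = 1255.4
Services: -1275.3 - 305.8 - 265.7 = -1846.8
Primary income: -291.1 - 565.7 + 374.1 = -482.7
Secondary income: -288.2
Current account = 1255.4 + (-1846.8) + (-482.7) + (-288.2) = -1362.3
(Excluded from the current account — capital account: sale of embassy land to a foreign government 72.5, debt forgiveness received from foreign official creditors 183.2; financial account: domestic pension funds' purchases of foreign equities 313.4, acquisition of a foreign subsidiary by a resident firm (outward FDI) 723.4.)

-1362.3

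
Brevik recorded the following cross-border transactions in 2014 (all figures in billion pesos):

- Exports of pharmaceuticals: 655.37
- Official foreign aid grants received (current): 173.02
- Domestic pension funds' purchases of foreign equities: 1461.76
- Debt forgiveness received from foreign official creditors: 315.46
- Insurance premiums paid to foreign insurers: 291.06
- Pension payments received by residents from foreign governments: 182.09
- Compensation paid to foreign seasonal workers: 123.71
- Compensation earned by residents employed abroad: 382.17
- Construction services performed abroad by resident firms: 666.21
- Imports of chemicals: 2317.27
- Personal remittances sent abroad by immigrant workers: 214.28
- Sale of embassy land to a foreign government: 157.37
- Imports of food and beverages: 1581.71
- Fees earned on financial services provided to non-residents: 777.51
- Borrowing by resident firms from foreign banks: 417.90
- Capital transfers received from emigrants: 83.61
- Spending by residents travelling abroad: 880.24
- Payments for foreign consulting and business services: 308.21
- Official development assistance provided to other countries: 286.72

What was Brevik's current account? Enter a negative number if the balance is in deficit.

Goods: -1581.71 - 2317.27 + 655.37 = -3243.61
Services: 777.51 + 666.21 - 880.24 - 308.21 - 291.06 = -35.79
Primary income: -123.71 + 382.17 = 258.46
Secondary income: 182.09 + 173.02 - 214.28 - 286.72 = -145.89
Current account = (-3243.61) + (-35.79) + 258.46 + (-145.89) = -3166.83
(Excluded from the current account — financial account: domestic pension funds' purchases of foreign equities 1461.76, borrowing by resident firms from foreign banks 417.90; capital account: debt forgiveness received from foreign official creditors 315.46, sale of embassy land to a foreign government 157.37, capital transfers received from emigrants 83.61.)

-3166.83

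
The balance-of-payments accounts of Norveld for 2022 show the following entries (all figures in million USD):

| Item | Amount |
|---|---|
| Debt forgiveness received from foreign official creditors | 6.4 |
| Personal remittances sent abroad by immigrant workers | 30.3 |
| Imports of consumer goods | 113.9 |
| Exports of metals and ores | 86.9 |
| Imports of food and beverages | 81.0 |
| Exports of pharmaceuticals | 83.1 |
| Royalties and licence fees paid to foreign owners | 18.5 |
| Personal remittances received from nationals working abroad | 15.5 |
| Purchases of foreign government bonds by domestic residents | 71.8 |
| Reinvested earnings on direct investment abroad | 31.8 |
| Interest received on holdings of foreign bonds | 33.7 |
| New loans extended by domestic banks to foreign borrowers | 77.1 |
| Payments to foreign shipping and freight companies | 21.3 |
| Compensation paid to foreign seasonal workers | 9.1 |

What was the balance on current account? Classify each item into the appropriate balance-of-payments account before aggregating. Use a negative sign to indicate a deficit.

Goods: 83.1 + 86.9 - 113.9 - 81.0 = -24.9
Services: -18.5 - 21.3 = -39.8
Primary income: 31.8 - 9.1 + 33.7 = 56.4
Secondary income: 15.5 - 30.3 = -14.8
Current account = (-24.9) + (-39.8) + 56.4 + (-14.8) = -23.1
(Excluded from the current account — capital account: debt forgiveness received from foreign official creditors 6.4; financial account: purchases of foreign government bonds by domestic residents 71.8, new loans extended by domestic banks to foreign borrowers 77.1.)

-23.1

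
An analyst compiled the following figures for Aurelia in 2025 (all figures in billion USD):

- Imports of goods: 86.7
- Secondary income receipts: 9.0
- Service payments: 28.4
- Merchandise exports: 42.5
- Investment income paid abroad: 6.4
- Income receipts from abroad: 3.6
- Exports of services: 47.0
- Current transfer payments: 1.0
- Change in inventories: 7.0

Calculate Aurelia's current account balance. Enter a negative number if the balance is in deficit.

Goods balance = 42.5 - 86.7 = -44.2
Services balance = 47.0 - 28.4 = 18.6
Trade balance (goods + services) = -44.2 + 18.6 = -25.6
Net primary income = 3.6 - 6.4 = -2.8
Net secondary income = 9.0 - 1.0 = 8.0
Current account = -25.6 + (-2.8) + 8.0 = -20.4

-20.4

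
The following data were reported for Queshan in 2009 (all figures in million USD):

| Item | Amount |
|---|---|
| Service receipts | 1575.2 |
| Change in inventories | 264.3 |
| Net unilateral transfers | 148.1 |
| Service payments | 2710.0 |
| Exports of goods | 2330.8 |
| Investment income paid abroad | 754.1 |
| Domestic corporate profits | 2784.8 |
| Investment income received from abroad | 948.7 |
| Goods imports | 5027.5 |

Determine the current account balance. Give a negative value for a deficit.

Goods balance = 2330.8 - 5027.5 = -2696.7
Services balance = 1575.2 - 2710.0 = -1134.8
Trade balance (goods + services) = -2696.7 + (-1134.8) = -3831.5
Net primary income = 948.7 - 754.1 = 194.6
Net secondary income = 148.1
Current account = -3831.5 + 194.6 + 148.1 = -3488.8

-3488.8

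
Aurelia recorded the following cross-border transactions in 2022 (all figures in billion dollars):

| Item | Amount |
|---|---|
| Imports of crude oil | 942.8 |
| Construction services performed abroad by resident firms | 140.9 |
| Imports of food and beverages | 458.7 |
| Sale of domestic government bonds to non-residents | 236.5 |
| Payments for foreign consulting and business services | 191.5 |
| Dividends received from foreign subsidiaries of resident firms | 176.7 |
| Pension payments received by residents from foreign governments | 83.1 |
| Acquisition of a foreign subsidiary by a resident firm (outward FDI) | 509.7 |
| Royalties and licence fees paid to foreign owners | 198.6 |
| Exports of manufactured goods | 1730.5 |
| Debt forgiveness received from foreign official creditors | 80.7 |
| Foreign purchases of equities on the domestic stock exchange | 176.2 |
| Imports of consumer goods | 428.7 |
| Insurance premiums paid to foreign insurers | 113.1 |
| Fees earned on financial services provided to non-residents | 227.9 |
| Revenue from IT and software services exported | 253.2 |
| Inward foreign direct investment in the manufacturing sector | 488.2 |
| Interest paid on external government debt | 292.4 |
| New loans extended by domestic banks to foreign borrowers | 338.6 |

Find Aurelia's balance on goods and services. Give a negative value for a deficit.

19.1

Goods: -428.7 - 458.7 + 1730.5 - 942.8 = -99.7
Services: -113.1 - 191.5 - 198.6 + 140.9 + 253.2 + 227.9 = 118.8
Trade balance = -99.7 + 118.8 = 19.1
(Excluded from the trade balance — financial account: sale of domestic government bonds to non-residents 236.5, acquisition of a foreign subsidiary by a resident firm (outward FDI) 509.7, foreign purchases of equities on the domestic stock exchange 176.2, inward foreign direct investment in the manufacturing sector 488.2, new loans extended by domestic banks to foreign borrowers 338.6; primary income: dividends received from foreign subsidiaries of resident firms 176.7, interest paid on external government debt 292.4; secondary income: pension payments received by residents from foreign governments 83.1; capital account: debt forgiveness received from foreign official creditors 80.7.)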